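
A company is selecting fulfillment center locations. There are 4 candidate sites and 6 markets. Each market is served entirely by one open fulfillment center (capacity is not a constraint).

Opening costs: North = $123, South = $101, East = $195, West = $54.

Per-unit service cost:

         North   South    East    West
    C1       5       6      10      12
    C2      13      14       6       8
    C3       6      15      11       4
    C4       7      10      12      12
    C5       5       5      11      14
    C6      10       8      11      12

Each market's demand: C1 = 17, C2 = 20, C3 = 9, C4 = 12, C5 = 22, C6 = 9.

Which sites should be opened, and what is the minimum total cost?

Open North and West; minimum total cost 742.

For any fixed open set, each market goes to its cheapest open site; total = fixed + service.
{North, West}: C1→North 5·17=85, C2→West 8·20=160, C3→West 4·9=36, C4→North 7·12=84, C5→North 5·22=110, C6→North 10·9=90. Service 565; fixed 177; total 742.
{South, West}: service 600 + fixed 155 = 755
{North}: C1→North 5·17=85, C2→North 13·20=260, C3→North 6·9=54, C4→North 7·12=84, C5→North 5·22=110, C6→North 10·9=90. Service 683; fixed 123; total 806.
{North, South, East, West}: service 507 + fixed 473 = 980
No other subset beats 742.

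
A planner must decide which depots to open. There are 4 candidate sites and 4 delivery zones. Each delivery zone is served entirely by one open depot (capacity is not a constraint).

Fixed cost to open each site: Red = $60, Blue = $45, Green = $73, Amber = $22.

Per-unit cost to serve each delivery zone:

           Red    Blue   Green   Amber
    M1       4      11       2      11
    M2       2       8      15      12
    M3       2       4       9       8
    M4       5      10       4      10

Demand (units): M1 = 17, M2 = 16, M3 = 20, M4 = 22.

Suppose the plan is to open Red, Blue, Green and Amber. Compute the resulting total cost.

Total cost: 394

Each delivery zone is assigned to its cheapest site among the open ones.
{Red, Blue, Green, Amber}: M1→Green 2·17=34, M2→Red 2·16=32, M3→Red 2·20=40, M4→Green 4·22=88. Service 194; fixed 200; total 394.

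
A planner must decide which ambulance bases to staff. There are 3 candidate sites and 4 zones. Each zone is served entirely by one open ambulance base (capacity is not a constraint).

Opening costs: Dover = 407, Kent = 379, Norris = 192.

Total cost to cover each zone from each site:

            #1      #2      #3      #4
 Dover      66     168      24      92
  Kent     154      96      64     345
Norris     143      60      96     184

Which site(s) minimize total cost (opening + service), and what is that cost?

Open Norris only; minimum total cost 675.

For any fixed open set, each zone goes to its cheapest open site; total = fixed + service.
{Norris}: #1→Norris 143, #2→Norris 60, #3→Norris 96, #4→Norris 184. Service 483; fixed 192; total 675.
{Dover}: #1→Dover 66, #2→Dover 168, #3→Dover 24, #4→Dover 92. Service 350; fixed 407; total 757.
{Dover, Norris}: #1→Dover 66, #2→Norris 60, #3→Dover 24, #4→Dover 92. Service 242; fixed 599; total 841.
{Dover, Kent, Norris}: service 242 + fixed 978 = 1220
No other subset beats 675.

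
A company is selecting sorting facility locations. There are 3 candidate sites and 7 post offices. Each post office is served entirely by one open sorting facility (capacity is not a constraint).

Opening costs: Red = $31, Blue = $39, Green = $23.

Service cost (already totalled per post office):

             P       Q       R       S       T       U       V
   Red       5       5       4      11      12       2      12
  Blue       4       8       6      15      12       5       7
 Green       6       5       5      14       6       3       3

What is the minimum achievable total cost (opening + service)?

For any fixed open set, each post office goes to its cheapest open site; total = fixed + service.
{Green}: P→Green 6, Q→Green 5, R→Green 5, S→Green 14, T→Green 6, U→Green 3, V→Green 3. Service 42; fixed 23; total 65.
{Red}: service 51 + fixed 31 = 82
{Red, Green}: P→Red 5, Q→Red 5, R→Red 4, S→Red 11, T→Green 6, U→Red 2, V→Green 3. Service 36; fixed 54; total 90.
{Red, Blue, Green}: P→Blue 4, Q→Red 5, R→Red 4, S→Red 11, T→Green 6, U→Red 2, V→Green 3. Service 35; fixed 93; total 128.
No other subset beats 65.

Minimum total cost: 65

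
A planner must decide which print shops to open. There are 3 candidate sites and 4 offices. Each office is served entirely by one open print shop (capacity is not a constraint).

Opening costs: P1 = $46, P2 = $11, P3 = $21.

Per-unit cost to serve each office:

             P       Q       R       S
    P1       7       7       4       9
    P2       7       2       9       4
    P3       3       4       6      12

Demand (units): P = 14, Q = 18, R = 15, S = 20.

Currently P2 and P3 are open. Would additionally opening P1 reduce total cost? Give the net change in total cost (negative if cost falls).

Current service cost with {P2, P3}: 248.
Adding P1: each office re-picks its cheapest; new service cost 218, saving 30.
Extra fixed cost: 46. Net change = 46 − 30 = 16.
(Totals: 280 → 296.)

No — net change +16 (cost rises by 16).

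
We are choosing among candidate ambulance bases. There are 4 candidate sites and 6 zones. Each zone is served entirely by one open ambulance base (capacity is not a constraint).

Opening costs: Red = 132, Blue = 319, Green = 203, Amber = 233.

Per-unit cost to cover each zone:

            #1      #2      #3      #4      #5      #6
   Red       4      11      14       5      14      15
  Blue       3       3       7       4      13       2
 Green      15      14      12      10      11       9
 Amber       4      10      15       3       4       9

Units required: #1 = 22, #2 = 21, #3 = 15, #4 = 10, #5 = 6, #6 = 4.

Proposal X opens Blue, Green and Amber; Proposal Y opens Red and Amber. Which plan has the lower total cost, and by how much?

Proposal Y is cheaper by 88.

Proposal X: {Blue, Green, Amber}: #1→Blue 3·22=66, #2→Blue 3·21=63, #3→Blue 7·15=105, #4→Amber 3·10=30, #5→Amber 4·6=24, #6→Blue 2·4=8. Service 296; fixed 755; total 1051.
Proposal Y: {Red, Amber}: #1→Red 4·22=88, #2→Amber 10·21=210, #3→Red 14·15=210, #4→Amber 3·10=30, #5→Amber 4·6=24, #6→Amber 9·4=36. Service 598; fixed 365; total 963.
Difference: |1051 − 963| = 88.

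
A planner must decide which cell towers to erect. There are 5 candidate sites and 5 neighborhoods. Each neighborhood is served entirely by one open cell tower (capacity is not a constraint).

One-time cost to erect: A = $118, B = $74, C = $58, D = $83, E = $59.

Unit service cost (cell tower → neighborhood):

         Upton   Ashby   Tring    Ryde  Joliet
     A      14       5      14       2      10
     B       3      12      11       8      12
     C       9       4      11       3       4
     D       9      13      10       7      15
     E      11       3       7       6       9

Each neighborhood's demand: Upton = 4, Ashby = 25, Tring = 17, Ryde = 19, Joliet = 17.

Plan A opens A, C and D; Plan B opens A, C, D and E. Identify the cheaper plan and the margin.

Plan A: {A, C, D}: Upton→C 9·4=36, Ashby→C 4·25=100, Tring→D 10·17=170, Ryde→A 2·19=38, Joliet→C 4·17=68. Service 412; fixed 259; total 671.
Plan B: {A, C, D, E}: Upton→C 9·4=36, Ashby→E 3·25=75, Tring→E 7·17=119, Ryde→A 2·19=38, Joliet→C 4·17=68. Service 336; fixed 318; total 654.
Difference: |671 − 654| = 17.

Plan B is cheaper by 17.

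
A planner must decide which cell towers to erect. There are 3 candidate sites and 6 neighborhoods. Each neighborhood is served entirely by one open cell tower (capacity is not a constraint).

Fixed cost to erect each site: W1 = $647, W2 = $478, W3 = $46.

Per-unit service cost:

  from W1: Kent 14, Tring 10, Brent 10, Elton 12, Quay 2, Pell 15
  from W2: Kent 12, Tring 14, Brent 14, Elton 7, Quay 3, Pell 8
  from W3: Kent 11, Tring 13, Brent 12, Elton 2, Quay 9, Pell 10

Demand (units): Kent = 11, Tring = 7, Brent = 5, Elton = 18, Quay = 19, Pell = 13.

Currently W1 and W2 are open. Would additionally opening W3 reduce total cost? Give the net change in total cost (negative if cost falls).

Current service cost with {W1, W2}: 520.
Adding W3: each neighborhood re-picks its cheapest; new service cost 419, saving 101.
Extra fixed cost: 46. Net change = 46 − 101 = -55.
(Totals: 1645 → 1590.)

Yes — net change −55 (cost falls by 55).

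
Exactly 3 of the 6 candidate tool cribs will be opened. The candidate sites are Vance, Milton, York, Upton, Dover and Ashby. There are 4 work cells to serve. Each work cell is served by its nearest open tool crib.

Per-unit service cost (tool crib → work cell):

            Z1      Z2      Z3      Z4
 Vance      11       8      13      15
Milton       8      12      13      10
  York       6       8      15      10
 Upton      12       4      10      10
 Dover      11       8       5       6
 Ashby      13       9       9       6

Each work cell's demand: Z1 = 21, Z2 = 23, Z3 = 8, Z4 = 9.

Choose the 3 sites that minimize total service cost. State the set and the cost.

With exactly 3 open, each work cell uses its cheapest among the chosen.
{York, Upton, Dover}: Z1→York 6·21=126, Z2→Upton 4·23=92, Z3→Dover 5·8=40, Z4→Dover 6·9=54. Service cost 312.
{York, Upton, Ashby}: service cost 344
{Milton, Upton, Dover}: service cost 354
Among all 20 size-3 choices, {York, Upton, Dover} is lowest.

Choose York, Upton and Dover; total service cost 312.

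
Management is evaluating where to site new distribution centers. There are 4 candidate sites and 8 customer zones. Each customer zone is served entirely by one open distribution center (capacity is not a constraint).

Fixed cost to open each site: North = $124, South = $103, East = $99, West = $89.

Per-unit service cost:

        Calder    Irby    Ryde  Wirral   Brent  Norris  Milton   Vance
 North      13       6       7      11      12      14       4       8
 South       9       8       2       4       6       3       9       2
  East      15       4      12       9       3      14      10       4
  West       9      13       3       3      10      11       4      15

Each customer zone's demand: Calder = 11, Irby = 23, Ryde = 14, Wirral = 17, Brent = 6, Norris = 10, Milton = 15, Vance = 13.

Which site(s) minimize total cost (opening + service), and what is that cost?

Open South, East and West; minimum total cost 695.

For any fixed open set, each customer zone goes to its cheapest open site; total = fixed + service.
{South, East, West}: Calder→South 9·11=99, Irby→East 4·23=92, Ryde→South 2·14=28, Wirral→West 3·17=51, Brent→East 3·6=18, Norris→South 3·10=30, Milton→West 4·15=60, Vance→South 2·13=26. Service 404; fixed 291; total 695.
{South, East}: Calder→South 9·11=99, Irby→East 4·23=92, Ryde→South 2·14=28, Wirral→South 4·17=68, Brent→East 3·6=18, Norris→South 3·10=30, Milton→South 9·15=135, Vance→South 2·13=26. Service 496; fixed 202; total 698.
{South, West}: Calder→South 9·11=99, Irby→South 8·23=184, Ryde→South 2·14=28, Wirral→West 3·17=51, Brent→South 6·6=36, Norris→South 3·10=30, Milton→West 4·15=60, Vance→South 2·13=26. Service 514; fixed 192; total 706.
{North, South, East, West}: service 404 + fixed 415 = 819
No other subset beats 695.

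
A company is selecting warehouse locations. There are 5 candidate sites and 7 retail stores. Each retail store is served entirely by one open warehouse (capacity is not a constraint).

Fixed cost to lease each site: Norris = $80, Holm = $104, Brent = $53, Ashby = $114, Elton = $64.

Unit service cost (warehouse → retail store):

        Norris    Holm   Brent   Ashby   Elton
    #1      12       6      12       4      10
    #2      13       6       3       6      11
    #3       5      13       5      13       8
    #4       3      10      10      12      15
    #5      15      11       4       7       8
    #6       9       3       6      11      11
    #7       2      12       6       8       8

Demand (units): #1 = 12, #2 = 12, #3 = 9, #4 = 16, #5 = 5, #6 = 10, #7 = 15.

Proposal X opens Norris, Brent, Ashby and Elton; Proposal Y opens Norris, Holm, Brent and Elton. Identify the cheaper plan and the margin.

Proposal Y is cheaper by 16.

Proposal X: {Norris, Brent, Ashby, Elton}: #1→Ashby 4·12=48, #2→Brent 3·12=36, #3→Norris 5·9=45, #4→Norris 3·16=48, #5→Brent 4·5=20, #6→Brent 6·10=60, #7→Norris 2·15=30. Service 287; fixed 311; total 598.
Proposal Y: {Norris, Holm, Brent, Elton}: #1→Holm 6·12=72, #2→Brent 3·12=36, #3→Norris 5·9=45, #4→Norris 3·16=48, #5→Brent 4·5=20, #6→Holm 3·10=30, #7→Norris 2·15=30. Service 281; fixed 301; total 582.
Difference: |598 − 582| = 16.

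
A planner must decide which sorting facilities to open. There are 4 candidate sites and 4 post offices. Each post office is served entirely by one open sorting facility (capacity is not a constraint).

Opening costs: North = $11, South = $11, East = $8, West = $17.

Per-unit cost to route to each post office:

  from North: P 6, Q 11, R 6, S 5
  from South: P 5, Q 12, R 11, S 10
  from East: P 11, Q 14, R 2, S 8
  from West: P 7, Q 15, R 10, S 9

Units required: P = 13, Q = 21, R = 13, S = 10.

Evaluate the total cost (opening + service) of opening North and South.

Total cost: 446

Each post office is assigned to its cheapest site among the open ones.
{North, South}: P→South 5·13=65, Q→North 11·21=231, R→North 6·13=78, S→North 5·10=50. Service 424; fixed 22; total 446.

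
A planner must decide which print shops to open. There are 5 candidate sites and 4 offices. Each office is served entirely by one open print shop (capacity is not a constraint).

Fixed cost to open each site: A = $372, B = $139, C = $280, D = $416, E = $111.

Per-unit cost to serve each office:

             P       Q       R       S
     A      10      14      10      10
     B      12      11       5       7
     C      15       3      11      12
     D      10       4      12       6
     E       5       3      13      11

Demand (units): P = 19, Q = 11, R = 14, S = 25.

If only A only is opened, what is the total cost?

Each office is assigned to its cheapest site among the open ones.
{A}: P→A 10·19=190, Q→A 14·11=154, R→A 10·14=140, S→A 10·25=250. Service 734; fixed 372; total 1106.

Total cost: 1106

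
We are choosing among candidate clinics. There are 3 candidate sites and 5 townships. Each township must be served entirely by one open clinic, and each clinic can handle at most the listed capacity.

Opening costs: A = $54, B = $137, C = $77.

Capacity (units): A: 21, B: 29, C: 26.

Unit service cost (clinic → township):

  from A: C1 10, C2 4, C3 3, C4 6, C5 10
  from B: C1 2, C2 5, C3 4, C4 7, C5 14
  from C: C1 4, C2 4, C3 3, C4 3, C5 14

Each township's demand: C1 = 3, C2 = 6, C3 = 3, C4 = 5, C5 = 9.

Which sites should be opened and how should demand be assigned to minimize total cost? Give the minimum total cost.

Open {C}: C1→C 4·3=12, C2→C 4·6=24, C3→C 3·3=9, C4→C 3·5=15, C5→C 14·9=126.
Loads: C carries 26/26. Service 186; fixed 77; total 263.
Next best feasible plan costs 281.

Minimum total cost: 263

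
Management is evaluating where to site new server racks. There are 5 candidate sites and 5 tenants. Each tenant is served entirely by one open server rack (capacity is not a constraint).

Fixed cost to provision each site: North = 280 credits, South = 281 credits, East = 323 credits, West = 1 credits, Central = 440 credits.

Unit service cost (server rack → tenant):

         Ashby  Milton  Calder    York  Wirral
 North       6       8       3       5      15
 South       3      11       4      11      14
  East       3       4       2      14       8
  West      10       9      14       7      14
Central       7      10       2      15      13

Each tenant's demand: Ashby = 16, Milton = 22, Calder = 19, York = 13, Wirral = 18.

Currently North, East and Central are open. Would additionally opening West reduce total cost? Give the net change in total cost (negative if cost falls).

Current service cost with {North, East, Central}: 383.
Adding West: each tenant re-picks its cheapest; new service cost 383, saving 0.
Extra fixed cost: 1. Net change = 1 − 0 = 1.
(Totals: 1426 → 1427.)

No — net change +1 (cost rises by 1).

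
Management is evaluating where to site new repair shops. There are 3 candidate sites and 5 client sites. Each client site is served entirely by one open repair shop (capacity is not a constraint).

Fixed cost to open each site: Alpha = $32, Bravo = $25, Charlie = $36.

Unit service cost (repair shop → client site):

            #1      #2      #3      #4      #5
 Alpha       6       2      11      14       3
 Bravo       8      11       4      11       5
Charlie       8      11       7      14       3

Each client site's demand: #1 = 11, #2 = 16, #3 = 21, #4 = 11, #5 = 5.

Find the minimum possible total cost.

Minimum total cost: 375

For any fixed open set, each client site goes to its cheapest open site; total = fixed + service.
{Alpha, Bravo}: #1→Alpha 6·11=66, #2→Alpha 2·16=32, #3→Bravo 4·21=84, #4→Bravo 11·11=121, #5→Alpha 3·5=15. Service 318; fixed 57; total 375.
{Alpha, Bravo, Charlie}: #1→Alpha 6·11=66, #2→Alpha 2·16=32, #3→Bravo 4·21=84, #4→Bravo 11·11=121, #5→Alpha 3·5=15. Service 318; fixed 93; total 411.
{Alpha, Charlie}: service 414 + fixed 68 = 482
{Bravo}: service 494 + fixed 25 = 519
No other subset beats 375.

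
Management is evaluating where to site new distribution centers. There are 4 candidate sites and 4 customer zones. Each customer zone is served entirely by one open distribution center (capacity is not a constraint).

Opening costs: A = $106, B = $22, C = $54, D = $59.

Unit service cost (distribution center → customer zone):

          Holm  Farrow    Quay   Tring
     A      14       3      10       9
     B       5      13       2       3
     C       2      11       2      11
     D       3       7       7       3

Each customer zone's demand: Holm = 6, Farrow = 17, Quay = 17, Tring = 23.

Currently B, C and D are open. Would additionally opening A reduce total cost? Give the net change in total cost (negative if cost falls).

No — net change +38 (cost rises by 38).

Current service cost with {B, C, D}: 234.
Adding A: each customer zone re-picks its cheapest; new service cost 166, saving 68.
Extra fixed cost: 106. Net change = 106 − 68 = 38.
(Totals: 369 → 407.)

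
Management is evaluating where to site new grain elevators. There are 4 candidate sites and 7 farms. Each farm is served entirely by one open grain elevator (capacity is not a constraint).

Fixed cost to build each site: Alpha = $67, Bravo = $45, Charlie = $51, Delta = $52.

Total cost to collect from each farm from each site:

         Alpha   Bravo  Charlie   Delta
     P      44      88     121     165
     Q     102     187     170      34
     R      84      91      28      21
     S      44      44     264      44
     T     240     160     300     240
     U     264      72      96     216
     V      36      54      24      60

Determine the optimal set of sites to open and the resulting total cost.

For any fixed open set, each farm goes to its cheapest open site; total = fixed + service.
{Bravo, Delta}: P→Bravo 88, Q→Delta 34, R→Delta 21, S→Bravo 44, T→Bravo 160, U→Bravo 72, V→Bravo 54. Service 473; fixed 97; total 570.
{Alpha, Bravo, Delta}: service 411 + fixed 164 = 575
{Bravo, Charlie, Delta}: service 443 + fixed 148 = 591
{Alpha, Bravo, Charlie, Delta}: P→Alpha 44, Q→Delta 34, R→Delta 21, S→Alpha 44, T→Bravo 160, U→Bravo 72, V→Charlie 24. Service 399; fixed 215; total 614.
No other subset beats 570.

Open Bravo and Delta; minimum total cost 570.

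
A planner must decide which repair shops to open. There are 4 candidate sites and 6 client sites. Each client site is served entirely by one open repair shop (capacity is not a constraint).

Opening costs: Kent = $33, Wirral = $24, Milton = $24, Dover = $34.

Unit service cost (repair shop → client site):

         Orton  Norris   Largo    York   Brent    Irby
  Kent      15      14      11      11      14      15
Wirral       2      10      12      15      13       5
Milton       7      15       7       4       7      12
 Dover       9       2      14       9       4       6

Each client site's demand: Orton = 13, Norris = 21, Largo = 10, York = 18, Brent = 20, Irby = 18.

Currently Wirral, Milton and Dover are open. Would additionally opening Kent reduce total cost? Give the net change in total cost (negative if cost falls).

No — net change +33 (cost rises by 33).

Current service cost with {Wirral, Milton, Dover}: 380.
Adding Kent: each client site re-picks its cheapest; new service cost 380, saving 0.
Extra fixed cost: 33. Net change = 33 − 0 = 33.
(Totals: 462 → 495.)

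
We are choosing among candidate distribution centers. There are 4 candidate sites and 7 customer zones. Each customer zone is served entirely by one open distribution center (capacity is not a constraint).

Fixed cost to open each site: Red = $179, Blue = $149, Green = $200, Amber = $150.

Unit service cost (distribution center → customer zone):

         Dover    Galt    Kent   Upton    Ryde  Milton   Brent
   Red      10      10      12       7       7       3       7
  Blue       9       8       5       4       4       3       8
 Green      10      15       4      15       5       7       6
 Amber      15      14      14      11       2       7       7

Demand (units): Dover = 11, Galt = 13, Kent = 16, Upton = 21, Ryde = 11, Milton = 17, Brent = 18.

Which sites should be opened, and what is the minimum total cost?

For any fixed open set, each customer zone goes to its cheapest open site; total = fixed + service.
{Blue}: Dover→Blue 9·11=99, Galt→Blue 8·13=104, Kent→Blue 5·16=80, Upton→Blue 4·21=84, Ryde→Blue 4·11=44, Milton→Blue 3·17=51, Brent→Blue 8·18=144. Service 606; fixed 149; total 755.
{Blue, Amber}: Dover→Blue 9·11=99, Galt→Blue 8·13=104, Kent→Blue 5·16=80, Upton→Blue 4·21=84, Ryde→Amber 2·11=22, Milton→Blue 3·17=51, Brent→Amber 7·18=126. Service 566; fixed 299; total 865.
{Blue, Green}: service 554 + fixed 349 = 903
{Red, Blue, Green, Amber}: service 532 + fixed 678 = 1210
No other subset beats 755.

Open Blue only; minimum total cost 755.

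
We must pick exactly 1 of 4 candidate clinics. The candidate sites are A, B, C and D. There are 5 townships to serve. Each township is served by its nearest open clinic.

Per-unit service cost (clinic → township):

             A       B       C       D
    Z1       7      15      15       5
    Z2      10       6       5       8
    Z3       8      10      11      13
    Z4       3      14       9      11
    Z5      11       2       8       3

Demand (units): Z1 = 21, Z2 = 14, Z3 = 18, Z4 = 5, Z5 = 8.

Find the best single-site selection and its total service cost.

With exactly 1 open, each township uses its cheapest among the chosen.
{D}: Z1→D 5·21=105, Z2→D 8·14=112, Z3→D 13·18=234, Z4→D 11·5=55, Z5→D 3·8=24. Service cost 530.
{A}: service cost 534
{B}: service cost 665
Among all 4 size-1 choices, {D} is lowest.

Choose D only; total service cost 530.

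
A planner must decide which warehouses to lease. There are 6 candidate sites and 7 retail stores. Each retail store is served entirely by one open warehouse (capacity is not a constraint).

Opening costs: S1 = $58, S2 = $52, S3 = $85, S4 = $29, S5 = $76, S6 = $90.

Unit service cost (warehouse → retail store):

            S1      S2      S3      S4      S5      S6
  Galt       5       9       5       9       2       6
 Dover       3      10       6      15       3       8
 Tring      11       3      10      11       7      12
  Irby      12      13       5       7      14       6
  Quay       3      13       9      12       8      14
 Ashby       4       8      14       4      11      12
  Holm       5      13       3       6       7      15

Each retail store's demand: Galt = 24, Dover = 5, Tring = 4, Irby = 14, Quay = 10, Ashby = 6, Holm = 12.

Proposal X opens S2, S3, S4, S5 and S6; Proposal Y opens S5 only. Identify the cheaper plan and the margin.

Proposal X: {S2, S3, S4, S5, S6}: Galt→S5 2·24=48, Dover→S5 3·5=15, Tring→S2 3·4=12, Irby→S3 5·14=70, Quay→S5 8·10=80, Ashby→S4 4·6=24, Holm→S3 3·12=36. Service 285; fixed 332; total 617.
Proposal Y: {S5}: Galt→S5 2·24=48, Dover→S5 3·5=15, Tring→S5 7·4=28, Irby→S5 14·14=196, Quay→S5 8·10=80, Ashby→S5 11·6=66, Holm→S5 7·12=84. Service 517; fixed 76; total 593.
Difference: |617 − 593| = 24.

Proposal Y is cheaper by 24.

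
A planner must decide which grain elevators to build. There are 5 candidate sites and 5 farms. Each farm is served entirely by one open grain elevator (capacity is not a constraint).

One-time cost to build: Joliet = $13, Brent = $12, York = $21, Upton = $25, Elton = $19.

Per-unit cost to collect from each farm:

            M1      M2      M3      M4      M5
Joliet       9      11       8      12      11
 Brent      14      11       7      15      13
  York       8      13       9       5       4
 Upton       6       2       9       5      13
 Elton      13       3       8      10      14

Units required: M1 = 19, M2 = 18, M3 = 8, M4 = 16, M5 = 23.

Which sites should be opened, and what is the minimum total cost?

For any fixed open set, each farm goes to its cheapest open site; total = fixed + service.
{Brent, York, Upton}: M1→Upton 6·19=114, M2→Upton 2·18=36, M3→Brent 7·8=56, M4→York 5·16=80, M5→York 4·23=92. Service 378; fixed 58; total 436.
{York, Upton}: M1→Upton 6·19=114, M2→Upton 2·18=36, M3→York 9·8=72, M4→York 5·16=80, M5→York 4·23=92. Service 394; fixed 46; total 440.
{Joliet, York, Upton}: M1→Upton 6·19=114, M2→Upton 2·18=36, M3→Joliet 8·8=64, M4→York 5·16=80, M5→York 4·23=92. Service 386; fixed 59; total 445.
{Joliet, Brent, York, Upton, Elton}: service 378 + fixed 90 = 468
No other subset beats 436.

Open Brent, York and Upton; minimum total cost 436.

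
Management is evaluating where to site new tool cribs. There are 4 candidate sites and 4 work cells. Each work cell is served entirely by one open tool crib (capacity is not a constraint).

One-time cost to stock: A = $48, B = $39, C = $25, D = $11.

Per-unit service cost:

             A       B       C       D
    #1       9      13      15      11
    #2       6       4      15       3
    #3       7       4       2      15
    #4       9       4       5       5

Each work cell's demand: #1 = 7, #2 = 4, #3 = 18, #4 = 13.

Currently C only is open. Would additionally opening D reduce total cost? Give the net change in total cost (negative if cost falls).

Yes — net change −65 (cost falls by 65).

Current service cost with {C}: 266.
Adding D: each work cell re-picks its cheapest; new service cost 190, saving 76.
Extra fixed cost: 11. Net change = 11 − 76 = -65.
(Totals: 291 → 226.)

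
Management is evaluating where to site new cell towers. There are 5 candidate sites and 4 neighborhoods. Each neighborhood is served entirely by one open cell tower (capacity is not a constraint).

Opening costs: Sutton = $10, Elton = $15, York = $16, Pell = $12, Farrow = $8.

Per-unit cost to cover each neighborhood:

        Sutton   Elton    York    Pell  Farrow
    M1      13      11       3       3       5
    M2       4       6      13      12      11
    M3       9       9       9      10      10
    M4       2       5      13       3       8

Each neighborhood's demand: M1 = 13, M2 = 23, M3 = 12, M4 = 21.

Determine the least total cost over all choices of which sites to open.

For any fixed open set, each neighborhood goes to its cheapest open site; total = fixed + service.
{Sutton, Pell}: M1→Pell 3·13=39, M2→Sutton 4·23=92, M3→Sutton 9·12=108, M4→Sutton 2·21=42. Service 281; fixed 22; total 303.
{Sutton, York}: service 281 + fixed 26 = 307
{Sutton, Pell, Farrow}: service 281 + fixed 30 = 311
{Sutton, Elton, York, Pell, Farrow}: service 281 + fixed 61 = 342
No other subset beats 303.

Minimum total cost: 303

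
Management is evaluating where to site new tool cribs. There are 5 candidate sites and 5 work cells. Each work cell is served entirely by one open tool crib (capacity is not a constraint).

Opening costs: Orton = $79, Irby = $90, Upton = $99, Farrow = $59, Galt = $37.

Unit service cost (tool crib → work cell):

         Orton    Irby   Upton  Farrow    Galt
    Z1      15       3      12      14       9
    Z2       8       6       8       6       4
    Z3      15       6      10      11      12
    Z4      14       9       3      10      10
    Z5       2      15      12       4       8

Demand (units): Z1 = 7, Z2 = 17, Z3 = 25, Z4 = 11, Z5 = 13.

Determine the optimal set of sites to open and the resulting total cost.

Open Orton and Irby; minimum total cost 567.

For any fixed open set, each work cell goes to its cheapest open site; total = fixed + service.
{Orton, Irby}: Z1→Irby 3·7=21, Z2→Irby 6·17=102, Z3→Irby 6·25=150, Z4→Irby 9·11=99, Z5→Orton 2·13=26. Service 398; fixed 169; total 567.
{Irby, Galt}: service 442 + fixed 127 = 569
{Orton, Irby, Galt}: service 364 + fixed 206 = 570
{Orton, Irby, Upton, Farrow, Galt}: Z1→Irby 3·7=21, Z2→Galt 4·17=68, Z3→Irby 6·25=150, Z4→Upton 3·11=33, Z5→Orton 2·13=26. Service 298; fixed 364; total 662.
No other subset beats 567.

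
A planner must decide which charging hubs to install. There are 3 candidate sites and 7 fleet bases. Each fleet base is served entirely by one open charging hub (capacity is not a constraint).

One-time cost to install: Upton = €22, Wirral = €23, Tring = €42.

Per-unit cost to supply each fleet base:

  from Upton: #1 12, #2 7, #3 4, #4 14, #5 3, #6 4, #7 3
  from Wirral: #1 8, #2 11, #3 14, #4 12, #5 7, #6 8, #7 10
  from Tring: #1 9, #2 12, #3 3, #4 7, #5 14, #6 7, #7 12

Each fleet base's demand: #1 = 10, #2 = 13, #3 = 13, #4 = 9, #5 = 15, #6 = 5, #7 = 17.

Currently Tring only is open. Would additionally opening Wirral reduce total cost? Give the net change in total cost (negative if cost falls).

Current service cost with {Tring}: 797.
Adding Wirral: each fleet base re-picks its cheapest; new service cost 635, saving 162.
Extra fixed cost: 23. Net change = 23 − 162 = -139.
(Totals: 839 → 700.)

Yes — net change −139 (cost falls by 139).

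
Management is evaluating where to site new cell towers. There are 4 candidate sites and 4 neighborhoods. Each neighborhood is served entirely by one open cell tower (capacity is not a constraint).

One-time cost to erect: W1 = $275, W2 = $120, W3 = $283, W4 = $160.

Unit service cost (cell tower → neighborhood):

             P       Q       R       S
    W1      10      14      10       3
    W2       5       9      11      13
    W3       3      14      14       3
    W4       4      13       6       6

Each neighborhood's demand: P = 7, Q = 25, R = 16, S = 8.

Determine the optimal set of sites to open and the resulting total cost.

For any fixed open set, each neighborhood goes to its cheapest open site; total = fixed + service.
{W4}: P→W4 4·7=28, Q→W4 13·25=325, R→W4 6·16=96, S→W4 6·8=48. Service 497; fixed 160; total 657.
{W2}: service 540 + fixed 120 = 660
{W2, W4}: P→W4 4·7=28, Q→W2 9·25=225, R→W4 6·16=96, S→W4 6·8=48. Service 397; fixed 280; total 677.
{W1, W2, W3, W4}: P→W3 3·7=21, Q→W2 9·25=225, R→W4 6·16=96, S→W1 3·8=24. Service 366; fixed 838; total 1204.
No other subset beats 657.

Open W4 only; minimum total cost 657.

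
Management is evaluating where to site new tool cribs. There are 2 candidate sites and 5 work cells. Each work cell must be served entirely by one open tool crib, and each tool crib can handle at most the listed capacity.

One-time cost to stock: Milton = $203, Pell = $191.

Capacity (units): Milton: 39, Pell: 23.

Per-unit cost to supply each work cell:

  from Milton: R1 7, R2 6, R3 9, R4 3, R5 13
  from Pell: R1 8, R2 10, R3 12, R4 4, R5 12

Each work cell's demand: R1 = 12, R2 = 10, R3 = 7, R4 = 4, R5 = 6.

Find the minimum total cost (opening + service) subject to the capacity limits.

Open {Milton}: R1→Milton 7·12=84, R2→Milton 6·10=60, R3→Milton 9·7=63, R4→Milton 3·4=12, R5→Milton 13·6=78.
Loads: Milton carries 39/39. Service 297; fixed 203; total 500.
Next best feasible plan costs 685.

Minimum total cost: 500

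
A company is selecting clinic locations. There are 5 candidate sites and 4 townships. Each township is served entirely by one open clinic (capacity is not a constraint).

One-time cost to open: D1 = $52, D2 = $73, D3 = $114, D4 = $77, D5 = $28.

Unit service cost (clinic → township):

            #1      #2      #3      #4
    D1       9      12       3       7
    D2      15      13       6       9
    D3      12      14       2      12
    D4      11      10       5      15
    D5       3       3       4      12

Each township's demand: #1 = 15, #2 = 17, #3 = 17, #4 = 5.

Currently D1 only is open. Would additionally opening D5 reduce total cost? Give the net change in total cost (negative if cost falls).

Yes — net change −215 (cost falls by 215).

Current service cost with {D1}: 425.
Adding D5: each township re-picks its cheapest; new service cost 182, saving 243.
Extra fixed cost: 28. Net change = 28 − 243 = -215.
(Totals: 477 → 262.)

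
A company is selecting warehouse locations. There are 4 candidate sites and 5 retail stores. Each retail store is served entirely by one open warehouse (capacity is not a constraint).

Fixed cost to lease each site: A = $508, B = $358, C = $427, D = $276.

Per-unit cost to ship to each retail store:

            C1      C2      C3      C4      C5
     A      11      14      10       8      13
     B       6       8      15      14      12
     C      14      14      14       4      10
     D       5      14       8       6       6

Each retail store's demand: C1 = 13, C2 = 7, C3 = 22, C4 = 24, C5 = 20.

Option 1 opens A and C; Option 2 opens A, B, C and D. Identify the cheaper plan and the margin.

Option 1 is cheaper by 390.

Option 1: {A, C}: C1→A 11·13=143, C2→A 14·7=98, C3→A 10·22=220, C4→C 4·24=96, C5→C 10·20=200. Service 757; fixed 935; total 1692.
Option 2: {A, B, C, D}: C1→D 5·13=65, C2→B 8·7=56, C3→D 8·22=176, C4→C 4·24=96, C5→D 6·20=120. Service 513; fixed 1569; total 2082.
Difference: |1692 − 2082| = 390.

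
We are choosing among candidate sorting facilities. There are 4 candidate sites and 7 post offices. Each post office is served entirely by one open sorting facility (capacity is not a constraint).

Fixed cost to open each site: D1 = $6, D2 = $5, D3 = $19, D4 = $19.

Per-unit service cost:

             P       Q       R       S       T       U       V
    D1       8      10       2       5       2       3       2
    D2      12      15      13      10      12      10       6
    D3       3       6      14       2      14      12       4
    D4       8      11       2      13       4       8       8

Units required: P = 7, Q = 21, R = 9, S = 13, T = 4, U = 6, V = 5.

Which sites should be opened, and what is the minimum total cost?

Open D1 and D3; minimum total cost 252.

For any fixed open set, each post office goes to its cheapest open site; total = fixed + service.
{D1, D3}: P→D3 3·7=21, Q→D3 6·21=126, R→D1 2·9=18, S→D3 2·13=26, T→D1 2·4=8, U→D1 3·6=18, V→D1 2·5=10. Service 227; fixed 25; total 252.
{D1, D2, D3}: service 227 + fixed 30 = 257
{D1, D3, D4}: P→D3 3·7=21, Q→D3 6·21=126, R→D1 2·9=18, S→D3 2·13=26, T→D1 2·4=8, U→D1 3·6=18, V→D1 2·5=10. Service 227; fixed 44; total 271.
{D1, D2, D3, D4}: P→D3 3·7=21, Q→D3 6·21=126, R→D1 2·9=18, S→D3 2·13=26, T→D1 2·4=8, U→D1 3·6=18, V→D1 2·5=10. Service 227; fixed 49; total 276.
No other subset beats 252.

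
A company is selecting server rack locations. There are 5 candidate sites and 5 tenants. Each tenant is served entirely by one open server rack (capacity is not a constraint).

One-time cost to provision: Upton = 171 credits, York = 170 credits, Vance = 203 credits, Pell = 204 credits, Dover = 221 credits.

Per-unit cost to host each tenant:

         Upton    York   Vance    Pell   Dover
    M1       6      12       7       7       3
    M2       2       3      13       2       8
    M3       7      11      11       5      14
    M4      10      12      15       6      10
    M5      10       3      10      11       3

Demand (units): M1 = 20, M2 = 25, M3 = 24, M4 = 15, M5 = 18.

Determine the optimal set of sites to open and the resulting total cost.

Open Pell and Dover; minimum total cost 799.

For any fixed open set, each tenant goes to its cheapest open site; total = fixed + service.
{Pell, Dover}: M1→Dover 3·20=60, M2→Pell 2·25=50, M3→Pell 5·24=120, M4→Pell 6·15=90, M5→Dover 3·18=54. Service 374; fixed 425; total 799.
{Pell}: M1→Pell 7·20=140, M2→Pell 2·25=50, M3→Pell 5·24=120, M4→Pell 6·15=90, M5→Pell 11·18=198. Service 598; fixed 204; total 802.
{York, Pell}: M1→Pell 7·20=140, M2→Pell 2·25=50, M3→Pell 5·24=120, M4→Pell 6·15=90, M5→York 3·18=54. Service 454; fixed 374; total 828.
{Upton, York, Vance, Pell, Dover}: service 374 + fixed 969 = 1343
No other subset beats 799.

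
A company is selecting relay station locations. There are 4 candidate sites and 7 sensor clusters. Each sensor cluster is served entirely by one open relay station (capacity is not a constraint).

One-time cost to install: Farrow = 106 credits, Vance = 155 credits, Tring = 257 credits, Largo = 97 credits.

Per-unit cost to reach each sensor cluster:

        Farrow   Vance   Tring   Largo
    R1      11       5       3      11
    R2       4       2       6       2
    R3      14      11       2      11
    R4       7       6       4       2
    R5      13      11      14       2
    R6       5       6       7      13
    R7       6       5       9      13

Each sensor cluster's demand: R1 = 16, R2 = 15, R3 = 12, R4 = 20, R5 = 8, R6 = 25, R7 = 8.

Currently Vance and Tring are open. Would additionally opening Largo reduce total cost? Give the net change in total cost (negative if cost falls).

Current service cost with {Vance, Tring}: 460.
Adding Largo: each sensor cluster re-picks its cheapest; new service cost 348, saving 112.
Extra fixed cost: 97. Net change = 97 − 112 = -15.
(Totals: 872 → 857.)

Yes — net change −15 (cost falls by 15).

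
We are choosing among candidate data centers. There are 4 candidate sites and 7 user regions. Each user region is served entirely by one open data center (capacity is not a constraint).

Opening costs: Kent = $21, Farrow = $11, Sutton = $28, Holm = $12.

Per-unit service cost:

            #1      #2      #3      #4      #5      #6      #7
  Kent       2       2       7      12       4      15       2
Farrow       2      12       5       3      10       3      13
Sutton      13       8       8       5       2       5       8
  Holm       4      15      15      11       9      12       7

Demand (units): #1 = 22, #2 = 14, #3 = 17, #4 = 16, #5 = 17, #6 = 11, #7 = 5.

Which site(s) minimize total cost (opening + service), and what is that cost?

Open Kent, Farrow and Sutton; minimum total cost 342.

For any fixed open set, each user region goes to its cheapest open site; total = fixed + service.
{Kent, Farrow, Sutton}: #1→Kent 2·22=44, #2→Kent 2·14=28, #3→Farrow 5·17=85, #4→Farrow 3·16=48, #5→Sutton 2·17=34, #6→Farrow 3·11=33, #7→Kent 2·5=10. Service 282; fixed 60; total 342.
{Kent, Farrow}: service 316 + fixed 32 = 348
{Kent, Farrow, Sutton, Holm}: service 282 + fixed 72 = 354
{Farrow}: #1→Farrow 2·22=44, #2→Farrow 12·14=168, #3→Farrow 5·17=85, #4→Farrow 3·16=48, #5→Farrow 10·17=170, #6→Farrow 3·11=33, #7→Farrow 13·5=65. Service 613; fixed 11; total 624.
No other subset beats 342.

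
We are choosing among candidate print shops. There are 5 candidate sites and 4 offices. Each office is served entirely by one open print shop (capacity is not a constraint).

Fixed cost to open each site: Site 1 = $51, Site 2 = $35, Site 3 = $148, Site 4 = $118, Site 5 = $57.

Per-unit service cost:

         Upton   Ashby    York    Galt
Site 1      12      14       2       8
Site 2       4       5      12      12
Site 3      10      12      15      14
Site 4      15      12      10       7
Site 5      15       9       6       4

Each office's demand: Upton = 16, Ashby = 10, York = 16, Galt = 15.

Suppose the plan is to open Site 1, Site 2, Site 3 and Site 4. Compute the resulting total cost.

Each office is assigned to its cheapest site among the open ones.
{Site 1, Site 2, Site 3, Site 4}: Upton→Site 2 4·16=64, Ashby→Site 2 5·10=50, York→Site 1 2·16=32, Galt→Site 4 7·15=105. Service 251; fixed 352; total 603.

Total cost: 603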